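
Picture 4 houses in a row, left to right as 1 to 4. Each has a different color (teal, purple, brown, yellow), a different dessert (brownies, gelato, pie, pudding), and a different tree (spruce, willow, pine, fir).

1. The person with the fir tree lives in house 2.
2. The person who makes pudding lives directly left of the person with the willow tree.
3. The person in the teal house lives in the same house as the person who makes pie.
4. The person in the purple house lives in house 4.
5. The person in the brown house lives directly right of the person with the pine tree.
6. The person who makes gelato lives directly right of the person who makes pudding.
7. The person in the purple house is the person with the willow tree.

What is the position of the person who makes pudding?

By clue 1, the person with the fir tree is in house 2.
Clue 4 places the person in the purple house in house 4.
Clue 7: the person with the willow tree is in house 4.
The person who makes pudding is in house 3 (clue 2).
From clue 5, the person in the brown house must be in house 2.
The person with the pine tree is in house 1 (clue 5).
Clue 6: the person who makes gelato is in house 4.
The only tree still possible for house 3 is spruce.
From clue 3, the person in the teal house must be in house 1.
Clue 3: the person who makes pie is in house 1.
House 3's color must be yellow (nothing else left).
House 2 dessert: only brownies fits.
So: house 1 = teal/pie/pine, house 2 = brown/brownies/fir, house 3 = yellow/pudding/spruce, house 4 = purple/gelato/willow.

3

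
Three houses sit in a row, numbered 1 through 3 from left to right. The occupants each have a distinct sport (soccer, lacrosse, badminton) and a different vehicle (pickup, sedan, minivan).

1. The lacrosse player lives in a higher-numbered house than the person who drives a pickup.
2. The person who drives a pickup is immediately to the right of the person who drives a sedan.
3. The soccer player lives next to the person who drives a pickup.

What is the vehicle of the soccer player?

By clue 2, the person who drives a pickup is in house 2.
Clue 2: the person who drives a sedan is in house 1.
So house 3 gets minivan for vehicle.
Clue 1: the lacrosse player is in house 3.
House 2 sport: only badminton fits.
The only sport still possible for house 1 is soccer.
So: house 1 = soccer/sedan, house 2 = badminton/pickup, house 3 = lacrosse/minivan.

sedan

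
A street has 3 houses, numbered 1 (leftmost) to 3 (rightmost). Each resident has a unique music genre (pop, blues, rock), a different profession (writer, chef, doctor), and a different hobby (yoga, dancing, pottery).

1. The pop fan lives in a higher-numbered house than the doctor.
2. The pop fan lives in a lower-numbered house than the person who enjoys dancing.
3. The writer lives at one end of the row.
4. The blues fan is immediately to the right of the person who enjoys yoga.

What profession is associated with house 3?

writer

From clue 2, the pop fan must be in house 2.
Clue 2 places the person who enjoys dancing in house 3.
So house 1 gets rock for music genre.
House 3 music genre: only blues fits.
Clue 1: the doctor is in house 1.
By clue 4, the person who enjoys yoga is in house 2.
The only profession still possible for house 2 is chef.
House 3's profession must be writer (nothing else left).
That leaves pottery as the hobby for house 1.
So: house 1 = rock/doctor/pottery, house 2 = pop/chef/yoga, house 3 = blues/writer/dancing.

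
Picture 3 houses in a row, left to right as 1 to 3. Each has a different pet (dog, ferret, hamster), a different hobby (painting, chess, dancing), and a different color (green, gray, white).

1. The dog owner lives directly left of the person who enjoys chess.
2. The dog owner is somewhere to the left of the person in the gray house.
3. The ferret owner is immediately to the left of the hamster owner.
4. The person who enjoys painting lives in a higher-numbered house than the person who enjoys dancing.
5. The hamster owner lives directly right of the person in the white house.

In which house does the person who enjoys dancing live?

House 3 pet: only hamster fits.
The only hobby still possible for house 1 is dancing.
The ferret owner is in house 2 (clue 3).
By clue 5, the person in the white house is in house 2.
House 1's pet must be dog (nothing else left).
So house 1 gets green for color.
House 3 color: only gray fits.
Clue 1 places the person who enjoys chess in house 2.
House 3 hobby: only painting fits.
So: house 1 = dog/dancing/green, house 2 = ferret/chess/white, house 3 = hamster/painting/gray.

1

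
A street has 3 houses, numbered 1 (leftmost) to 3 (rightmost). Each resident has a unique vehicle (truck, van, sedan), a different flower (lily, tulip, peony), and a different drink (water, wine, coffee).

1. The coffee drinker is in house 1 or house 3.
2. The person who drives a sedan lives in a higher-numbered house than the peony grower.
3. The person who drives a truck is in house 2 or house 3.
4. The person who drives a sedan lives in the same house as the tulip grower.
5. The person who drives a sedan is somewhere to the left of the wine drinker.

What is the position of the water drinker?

2

Clue 5: the person who drives a sedan is in house 2.
Clue 5: the wine drinker is in house 3.
The only vehicle still possible for house 1 is van.
So house 3 gets truck for vehicle.
House 1's drink must be coffee (nothing else left).
House 2 drink: only water fits.
From clue 2, the peony grower must be in house 1.
Clue 4: the tulip grower is in house 2.
That leaves lily as the flower for house 3.
So: house 1 = van/peony/coffee, house 2 = sedan/tulip/water, house 3 = truck/lily/wine.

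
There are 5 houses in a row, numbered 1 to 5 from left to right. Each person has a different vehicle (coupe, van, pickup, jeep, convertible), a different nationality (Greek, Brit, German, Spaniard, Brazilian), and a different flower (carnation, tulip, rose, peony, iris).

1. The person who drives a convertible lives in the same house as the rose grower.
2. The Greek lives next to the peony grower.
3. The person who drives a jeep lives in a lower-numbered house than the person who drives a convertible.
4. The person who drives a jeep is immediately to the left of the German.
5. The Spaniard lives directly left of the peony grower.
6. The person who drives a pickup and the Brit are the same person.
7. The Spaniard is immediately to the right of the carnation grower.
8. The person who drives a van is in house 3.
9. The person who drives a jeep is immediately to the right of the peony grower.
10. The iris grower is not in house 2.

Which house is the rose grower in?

The person who drives a van is in house 3 (clue 8).
The only vehicle still possible for house 4 is jeep.
Clue 3 places the person who drives a convertible in house 5.
From clue 4, the German must be in house 5.
The Spaniard is in house 2 (clue 5).
From clue 5, the peony grower must be in house 3.
Clue 7: the carnation grower is in house 1.
By clue 1, the rose grower is in house 5.
From clue 2, the Greek must be in house 4.
By clue 6, the person who drives a pickup is in house 1.
House 2's vehicle must be coupe (nothing else left).
House 1 nationality: only Brit fits.
The only nationality still possible for house 3 is Brazilian.
That leaves tulip as the flower for house 2.
That leaves iris as the flower for house 4.
So: house 1 = pickup/Brit/carnation, house 2 = coupe/Spaniard/tulip, house 3 = van/Brazilian/peony, house 4 = jeep/Greek/iris, house 5 = convertible/German/rose.

5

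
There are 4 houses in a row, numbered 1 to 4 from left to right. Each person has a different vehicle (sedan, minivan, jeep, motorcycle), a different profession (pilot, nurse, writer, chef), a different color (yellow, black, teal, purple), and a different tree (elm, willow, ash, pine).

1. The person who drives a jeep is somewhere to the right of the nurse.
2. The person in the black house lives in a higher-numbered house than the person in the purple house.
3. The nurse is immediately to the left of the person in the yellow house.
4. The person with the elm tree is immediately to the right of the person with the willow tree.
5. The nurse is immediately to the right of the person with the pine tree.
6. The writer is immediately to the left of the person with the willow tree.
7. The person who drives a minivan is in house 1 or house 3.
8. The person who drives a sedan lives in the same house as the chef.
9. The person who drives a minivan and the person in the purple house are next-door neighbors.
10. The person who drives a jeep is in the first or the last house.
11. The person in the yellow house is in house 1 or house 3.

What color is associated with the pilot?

black

Clue 9: the person in the purple house is in house 2.
Clue 10 places the person who drives a jeep in house 4.
Clue 11: the person in the yellow house is in house 3.
That leaves teal as the color for house 1.
So house 4 gets black for color.
Clue 3 places the nurse in house 2.
The person with the pine tree is in house 1 (clue 5).
The only profession still possible for house 1 is writer.
So house 3 gets chef for profession.
House 4 profession: only pilot fits.
Clue 6: the person with the willow tree is in house 2.
Clue 8: the person who drives a sedan is in house 3.
So house 1 gets minivan for vehicle.
That leaves motorcycle as the vehicle for house 2.
By clue 4, the person with the elm tree is in house 3.
The only tree still possible for house 4 is ash.
So: house 1 = minivan/writer/teal/pine, house 2 = motorcycle/nurse/purple/willow, house 3 = sedan/chef/yellow/elm, house 4 = jeep/pilot/black/ash.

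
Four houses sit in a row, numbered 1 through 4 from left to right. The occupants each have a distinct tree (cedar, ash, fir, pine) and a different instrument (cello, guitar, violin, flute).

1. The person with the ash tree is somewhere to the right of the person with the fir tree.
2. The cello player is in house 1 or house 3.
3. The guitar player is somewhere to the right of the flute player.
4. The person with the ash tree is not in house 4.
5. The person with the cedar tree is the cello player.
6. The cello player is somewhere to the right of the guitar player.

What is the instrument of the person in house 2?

guitar

From clue 6, the cello player must be in house 3.
By clue 6, the guitar player is in house 2.
The only tree still possible for house 4 is pine.
House 1 instrument: only flute fits.
House 4's instrument must be violin (nothing else left).
Clue 5: the person with the cedar tree is in house 3.
House 1 tree: only fir fits.
House 2 tree: only ash fits.
So: house 1 = fir/flute, house 2 = ash/guitar, house 3 = cedar/cello, house 4 = pine/violin.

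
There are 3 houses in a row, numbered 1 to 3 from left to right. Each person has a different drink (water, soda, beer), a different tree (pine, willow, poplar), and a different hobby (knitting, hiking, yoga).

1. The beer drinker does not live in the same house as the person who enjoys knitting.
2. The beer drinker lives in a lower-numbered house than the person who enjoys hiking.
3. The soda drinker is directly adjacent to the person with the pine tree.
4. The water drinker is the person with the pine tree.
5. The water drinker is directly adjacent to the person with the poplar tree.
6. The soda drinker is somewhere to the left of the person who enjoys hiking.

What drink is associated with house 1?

beer

House 3's drink must be water (nothing else left).
Clue 4 places the person with the pine tree in house 3.
By clue 5, the person with the poplar tree is in house 2.
House 1 tree: only willow fits.
By clue 3, the soda drinker is in house 2.
Clue 6: the person who enjoys hiking is in house 3.
The only drink still possible for house 1 is beer.
Clue 1: the person who enjoys knitting is in house 2.
House 1 hobby: only yoga fits.
So: house 1 = beer/willow/yoga, house 2 = soda/poplar/knitting, house 3 = water/pine/hiking.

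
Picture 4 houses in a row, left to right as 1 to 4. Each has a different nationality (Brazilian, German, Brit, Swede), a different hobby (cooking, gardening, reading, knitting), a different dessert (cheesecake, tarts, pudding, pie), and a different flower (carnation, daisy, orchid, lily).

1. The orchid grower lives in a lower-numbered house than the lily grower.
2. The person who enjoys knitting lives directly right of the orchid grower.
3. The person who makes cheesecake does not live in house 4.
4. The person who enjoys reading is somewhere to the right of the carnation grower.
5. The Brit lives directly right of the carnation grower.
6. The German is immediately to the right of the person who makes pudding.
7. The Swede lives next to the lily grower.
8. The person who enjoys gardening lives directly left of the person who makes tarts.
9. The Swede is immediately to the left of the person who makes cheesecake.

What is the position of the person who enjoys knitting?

2

So house 4 gets daisy for flower.
The Swede is narrowed to house 1 or 2; consider each.
Placing it in house 2 leads to a contradiction, so it's in house 1.
Clue 7: the lily grower is in house 2.
Clue 9 places the person who makes cheesecake in house 2.
The only flower still possible for house 3 is carnation.
Clue 2 places the person who enjoys knitting in house 2.
The person who enjoys reading is in house 4 (clue 4).
By clue 5, the Brit is in house 4.
So house 3 gets Brazilian for nationality.
House 1 hobby: only cooking fits.
House 3 hobby: only gardening fits.
The only flower still possible for house 1 is orchid.
From clue 6, the person who makes pudding must be in house 1.
By clue 8, the person who makes tarts is in house 4.
That leaves German as the nationality for house 2.
That leaves pie as the dessert for house 3.
So: house 1 = Swede/cooking/pudding/orchid, house 2 = German/knitting/cheesecake/lily, house 3 = Brazilian/gardening/pie/carnation, house 4 = Brit/reading/tarts/daisy.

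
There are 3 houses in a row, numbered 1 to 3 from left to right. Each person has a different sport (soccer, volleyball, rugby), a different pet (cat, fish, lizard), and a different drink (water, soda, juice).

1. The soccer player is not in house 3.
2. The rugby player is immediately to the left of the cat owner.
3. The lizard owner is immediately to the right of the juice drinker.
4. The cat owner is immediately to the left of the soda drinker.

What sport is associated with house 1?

rugby

Clue 4 places the cat owner in house 2.
By clue 4, the soda drinker is in house 3.
House 3's sport must be volleyball (nothing else left).
The only pet still possible for house 1 is fish.
House 3's pet must be lizard (nothing else left).
The rugby player is in house 1 (clue 2).
By clue 3, the juice drinker is in house 2.
House 2's sport must be soccer (nothing else left).
The only drink still possible for house 1 is water.
So: house 1 = rugby/fish/water, house 2 = soccer/cat/juice, house 3 = volleyball/lizard/soda.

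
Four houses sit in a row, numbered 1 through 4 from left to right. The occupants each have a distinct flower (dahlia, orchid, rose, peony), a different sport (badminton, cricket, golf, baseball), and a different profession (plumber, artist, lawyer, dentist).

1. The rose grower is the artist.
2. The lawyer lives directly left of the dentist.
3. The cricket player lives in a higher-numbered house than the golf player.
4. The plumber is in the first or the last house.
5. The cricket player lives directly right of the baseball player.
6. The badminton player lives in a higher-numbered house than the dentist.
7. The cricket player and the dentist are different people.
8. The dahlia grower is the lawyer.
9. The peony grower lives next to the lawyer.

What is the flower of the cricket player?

rose

The dahlia grower is narrowed to house 1 or 2; consider each.
Placing it in house 2 leads to a contradiction, so it's in house 1.
By clue 8, the lawyer is in house 1.
By clue 9, the peony grower is in house 2.
From clue 2, the dentist must be in house 2.
House 3's profession must be artist (nothing else left).
House 4 profession: only plumber fits.
The rose grower is in house 3 (clue 1).
That leaves orchid as the flower for house 4.
So house 1 gets golf for sport.
House 2's sport must be baseball (nothing else left).
The cricket player is in house 3 (clue 5).
The only sport still possible for house 4 is badminton.
So: house 1 = dahlia/golf/lawyer, house 2 = peony/baseball/dentist, house 3 = rose/cricket/artist, house 4 = orchid/badminton/plumber.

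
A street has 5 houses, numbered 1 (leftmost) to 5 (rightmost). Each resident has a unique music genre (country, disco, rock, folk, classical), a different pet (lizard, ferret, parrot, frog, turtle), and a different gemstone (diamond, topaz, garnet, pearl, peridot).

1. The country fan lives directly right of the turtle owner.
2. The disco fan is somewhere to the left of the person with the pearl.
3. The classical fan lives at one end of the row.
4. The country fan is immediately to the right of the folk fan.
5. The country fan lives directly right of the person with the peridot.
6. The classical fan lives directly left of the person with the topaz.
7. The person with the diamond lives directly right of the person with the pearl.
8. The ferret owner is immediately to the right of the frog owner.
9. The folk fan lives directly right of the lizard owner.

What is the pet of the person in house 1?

Clue 6: the classical fan is in house 1.
Clue 6 places the person with the topaz in house 2.
The only gemstone still possible for house 1 is garnet.
That leaves diamond as the gemstone for house 5.
Clue 7: the person with the pearl is in house 4.
House 3's gemstone must be peridot (nothing else left).
From clue 5, the country fan must be in house 4.
That leaves folk as the music genre for house 3.
House 5's music genre must be rock (nothing else left).
By clue 1, the turtle owner is in house 3.
From clue 9, the lizard owner must be in house 2.
That leaves disco as the music genre for house 2.
Clue 8 places the ferret owner in house 5.
The frog owner is in house 4 (clue 8).
So house 1 gets parrot for pet.
So: house 1 = classical/parrot/garnet, house 2 = disco/lizard/topaz, house 3 = folk/turtle/peridot, house 4 = country/frog/pearl, house 5 = rock/ferret/diamond.

parrot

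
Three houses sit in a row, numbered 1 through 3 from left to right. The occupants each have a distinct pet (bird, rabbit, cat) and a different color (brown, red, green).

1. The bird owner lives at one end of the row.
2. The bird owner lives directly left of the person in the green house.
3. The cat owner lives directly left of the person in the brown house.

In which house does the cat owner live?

2

Clue 2 places the bird owner in house 1.
The person in the green house is in house 2 (clue 2).
House 2 pet: only cat fits.
So house 3 gets rabbit for pet.
House 1's color must be red (nothing else left).
House 3's color must be brown (nothing else left).
So: house 1 = bird/red, house 2 = cat/green, house 3 = rabbit/brown.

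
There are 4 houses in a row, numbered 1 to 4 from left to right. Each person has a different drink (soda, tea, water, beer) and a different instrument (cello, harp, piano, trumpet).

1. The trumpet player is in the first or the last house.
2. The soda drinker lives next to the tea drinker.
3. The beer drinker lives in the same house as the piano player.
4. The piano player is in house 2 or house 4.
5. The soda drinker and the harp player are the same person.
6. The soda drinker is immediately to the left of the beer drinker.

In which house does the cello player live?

The beer drinker is narrowed to house 2 or 4; consider each.
Placing it in house 2 leads to a contradiction, so it's in house 4.
Clue 3 places the piano player in house 4.
From clue 6, the soda drinker must be in house 3.
House 1's drink must be water (nothing else left).
So house 2 gets tea for drink.
House 1 instrument: only trumpet fits.
House 2's instrument must be cello (nothing else left).
That leaves harp as the instrument for house 3.
So: house 1 = water/trumpet, house 2 = tea/cello, house 3 = soda/harp, house 4 = beer/piano.

2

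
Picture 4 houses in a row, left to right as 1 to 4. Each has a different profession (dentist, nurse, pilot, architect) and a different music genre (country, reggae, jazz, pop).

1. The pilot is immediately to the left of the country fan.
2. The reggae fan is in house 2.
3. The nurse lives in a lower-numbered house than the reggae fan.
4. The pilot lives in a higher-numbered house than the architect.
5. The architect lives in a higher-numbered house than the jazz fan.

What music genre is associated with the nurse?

Clue 2 places the reggae fan in house 2.
From clue 3, the nurse must be in house 1.
From clue 5, the architect must be in house 2.
By clue 5, the jazz fan is in house 1.
House 4 profession: only dentist fits.
By clue 1, the country fan is in house 4.
House 3 profession: only pilot fits.
So house 3 gets pop for music genre.
So: house 1 = nurse/jazz, house 2 = architect/reggae, house 3 = pilot/pop, house 4 = dentist/country.

jazz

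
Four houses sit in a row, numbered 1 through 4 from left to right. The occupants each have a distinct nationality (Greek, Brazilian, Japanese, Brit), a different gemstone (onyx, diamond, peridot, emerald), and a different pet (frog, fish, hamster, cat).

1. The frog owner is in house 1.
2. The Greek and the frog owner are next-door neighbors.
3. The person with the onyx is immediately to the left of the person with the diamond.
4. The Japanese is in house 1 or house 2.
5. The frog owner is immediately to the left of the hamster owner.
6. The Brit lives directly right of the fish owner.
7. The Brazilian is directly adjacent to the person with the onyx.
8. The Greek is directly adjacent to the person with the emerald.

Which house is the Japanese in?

1

The frog owner is in house 1 (clue 1).
The Greek is in house 2 (clue 2).
The hamster owner is in house 2 (clue 5).
So house 1 gets Japanese for nationality.
House 4 pet: only cat fits.
By clue 6, the Brit is in house 4.
House 3 nationality: only Brazilian fits.
House 3's pet must be fish (nothing else left).
The person with the onyx is in house 2 (clue 7).
The person with the diamond is in house 3 (clue 3).
The only gemstone still possible for house 1 is emerald.
The only gemstone still possible for house 4 is peridot.
So: house 1 = Japanese/emerald/frog, house 2 = Greek/onyx/hamster, house 3 = Brazilian/diamond/fish, house 4 = Brit/peridot/cat.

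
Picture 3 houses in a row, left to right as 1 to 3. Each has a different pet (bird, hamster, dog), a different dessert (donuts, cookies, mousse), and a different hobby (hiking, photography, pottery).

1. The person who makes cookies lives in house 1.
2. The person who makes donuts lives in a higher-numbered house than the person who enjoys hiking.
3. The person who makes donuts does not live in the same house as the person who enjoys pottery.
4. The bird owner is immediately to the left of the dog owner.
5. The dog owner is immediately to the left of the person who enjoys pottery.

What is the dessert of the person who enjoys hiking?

By clue 1, the person who makes cookies is in house 1.
From clue 5, the dog owner must be in house 2.
Clue 5: the person who enjoys pottery is in house 3.
The only pet still possible for house 3 is hamster.
Clue 3: the person who makes donuts is in house 2.
The only pet still possible for house 1 is bird.
So house 3 gets mousse for dessert.
Clue 2 places the person who enjoys hiking in house 1.
The only hobby still possible for house 2 is photography.
So: house 1 = bird/cookies/hiking, house 2 = dog/donuts/photography, house 3 = hamster/mousse/pottery.

cookies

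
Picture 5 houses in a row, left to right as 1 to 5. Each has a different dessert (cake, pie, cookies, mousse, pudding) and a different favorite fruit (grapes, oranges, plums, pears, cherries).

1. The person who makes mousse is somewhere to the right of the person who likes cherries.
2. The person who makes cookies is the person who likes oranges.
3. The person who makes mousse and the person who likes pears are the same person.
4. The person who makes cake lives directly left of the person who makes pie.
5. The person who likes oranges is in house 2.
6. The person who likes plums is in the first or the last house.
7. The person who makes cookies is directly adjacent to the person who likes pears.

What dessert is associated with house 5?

Clue 5: the person who likes oranges is in house 2.
The person who makes cookies is in house 2 (clue 2).
From clue 7, the person who likes pears must be in house 3.
By clue 3, the person who makes mousse is in house 3.
The only dessert still possible for house 1 is pudding.
House 5 dessert: only pie fits.
From clue 1, the person who likes cherries must be in house 1.
So house 4 gets cake for dessert.
That leaves grapes as the favorite fruit for house 4.
House 5 favorite fruit: only plums fits.
So: house 1 = pudding/cherries, house 2 = cookies/oranges, house 3 = mousse/pears, house 4 = cake/grapes, house 5 = pie/plums.

pie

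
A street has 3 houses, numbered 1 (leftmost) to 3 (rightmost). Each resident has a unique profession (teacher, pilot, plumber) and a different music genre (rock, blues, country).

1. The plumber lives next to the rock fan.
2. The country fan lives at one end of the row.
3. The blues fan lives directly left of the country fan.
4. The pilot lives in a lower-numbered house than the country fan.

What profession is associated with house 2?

plumber

Clue 3: the blues fan is in house 2.
The country fan is in house 3 (clue 3).
House 1's music genre must be rock (nothing else left).
Clue 1: the plumber is in house 2.
The only profession still possible for house 3 is teacher.
House 1's profession must be pilot (nothing else left).
So: house 1 = pilot/rock, house 2 = plumber/blues, house 3 = teacher/country.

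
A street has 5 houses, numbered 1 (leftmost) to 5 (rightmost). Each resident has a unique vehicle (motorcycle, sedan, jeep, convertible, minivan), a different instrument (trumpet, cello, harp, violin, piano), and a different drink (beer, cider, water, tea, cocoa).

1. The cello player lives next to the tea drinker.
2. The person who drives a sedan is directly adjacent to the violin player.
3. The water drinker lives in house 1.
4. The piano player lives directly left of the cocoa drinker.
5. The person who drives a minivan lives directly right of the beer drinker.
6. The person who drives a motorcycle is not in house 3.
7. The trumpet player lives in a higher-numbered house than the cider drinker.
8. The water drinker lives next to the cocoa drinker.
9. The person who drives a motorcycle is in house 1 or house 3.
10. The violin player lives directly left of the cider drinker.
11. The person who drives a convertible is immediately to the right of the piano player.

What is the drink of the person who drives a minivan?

tea

Clue 3 places the water drinker in house 1.
From clue 8, the cocoa drinker must be in house 2.
Clue 9 places the person who drives a motorcycle in house 1.
House 5 drink: only tea fits.
Clue 1 places the cello player in house 4.
The piano player is in house 1 (clue 4).
The person who drives a convertible is in house 2 (clue 11).
So house 5 gets trumpet for instrument.
The person who drives a minivan is narrowed to house 4 or 5; consider each.
Placing it in house 4 leads to a contradiction, so it's in house 5.
Clue 5: the beer drinker is in house 4.
That leaves cider as the drink for house 3.
Clue 10 places the violin player in house 2.
The only instrument still possible for house 3 is harp.
By clue 2, the person who drives a sedan is in house 3.
So house 4 gets jeep for vehicle.
So: house 1 = motorcycle/piano/water, house 2 = convertible/violin/cocoa, house 3 = sedan/harp/cider, house 4 = jeep/cello/beer, house 5 = minivan/trumpet/tea.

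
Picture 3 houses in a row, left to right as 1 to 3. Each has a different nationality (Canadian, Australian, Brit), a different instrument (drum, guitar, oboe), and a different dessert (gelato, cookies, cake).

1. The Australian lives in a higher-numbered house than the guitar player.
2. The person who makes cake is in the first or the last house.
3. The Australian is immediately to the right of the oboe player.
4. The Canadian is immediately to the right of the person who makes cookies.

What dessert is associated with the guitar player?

cookies

The only nationality still possible for house 1 is Brit.
House 3 instrument: only drum fits.
The Australian is narrowed to house 2 or 3; consider each.
Placing it in house 2 leads to a contradiction, so it's in house 3.
Clue 3 places the oboe player in house 2.
So house 2 gets Canadian for nationality.
House 1 instrument: only guitar fits.
By clue 4, the person who makes cookies is in house 1.
So house 2 gets gelato for dessert.
The only dessert still possible for house 3 is cake.
So: house 1 = Brit/guitar/cookies, house 2 = Canadian/oboe/gelato, house 3 = Australian/drum/cake.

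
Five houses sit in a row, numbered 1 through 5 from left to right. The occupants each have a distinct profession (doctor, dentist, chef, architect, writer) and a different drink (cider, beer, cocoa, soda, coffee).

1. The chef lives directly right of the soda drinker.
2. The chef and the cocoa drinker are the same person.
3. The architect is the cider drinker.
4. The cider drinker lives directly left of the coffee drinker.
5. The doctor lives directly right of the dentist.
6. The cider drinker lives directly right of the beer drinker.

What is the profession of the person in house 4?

The architect is narrowed to house 2 or 3 or 4; consider each.
Placing it in house 3 and house 4 leads to a contradiction, so it's in house 2.
Clue 3: the cider drinker is in house 2.
Clue 4 places the coffee drinker in house 3.
By clue 6, the beer drinker is in house 1.
That leaves cocoa as the drink for house 5.
From clue 1, the chef must be in house 5.
So house 1 gets writer for profession.
That leaves dentist as the profession for house 3.
That leaves doctor as the profession for house 4.
The only drink still possible for house 4 is soda.
So: house 1 = writer/beer, house 2 = architect/cider, house 3 = dentist/coffee, house 4 = doctor/soda, house 5 = chef/cocoa.

doctor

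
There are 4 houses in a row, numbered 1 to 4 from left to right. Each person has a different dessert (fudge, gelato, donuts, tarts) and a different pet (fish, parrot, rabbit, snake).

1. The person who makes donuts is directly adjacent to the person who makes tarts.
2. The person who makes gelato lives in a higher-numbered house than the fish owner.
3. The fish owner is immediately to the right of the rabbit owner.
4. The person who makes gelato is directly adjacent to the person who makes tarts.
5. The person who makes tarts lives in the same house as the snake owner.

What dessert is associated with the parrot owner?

gelato

The person who makes gelato is narrowed to house 3 or 4; consider each.
Placing it in house 3 leads to a contradiction, so it's in house 4.
Clue 4 places the person who makes tarts in house 3.
Clue 5 places the snake owner in house 3.
That leaves parrot as the pet for house 4.
From clue 1, the person who makes donuts must be in house 2.
From clue 3, the rabbit owner must be in house 1.
The only dessert still possible for house 1 is fudge.
House 2's pet must be fish (nothing else left).
So: house 1 = fudge/rabbit, house 2 = donuts/fish, house 3 = tarts/snake, house 4 = gelato/parrot.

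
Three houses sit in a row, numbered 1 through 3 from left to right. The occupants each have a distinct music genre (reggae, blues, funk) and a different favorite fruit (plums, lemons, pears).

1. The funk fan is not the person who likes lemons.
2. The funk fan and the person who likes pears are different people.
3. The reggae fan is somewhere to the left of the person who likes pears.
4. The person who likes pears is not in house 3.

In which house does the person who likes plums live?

By clue 4, the person who likes pears is in house 2.
From clue 3, the reggae fan must be in house 1.
House 2 music genre: only blues fits.
So house 3 gets funk for music genre.
From clue 1, the person who likes lemons must be in house 1.
So house 3 gets plums for favorite fruit.
So: house 1 = reggae/lemons, house 2 = blues/pears, house 3 = funk/plums.

3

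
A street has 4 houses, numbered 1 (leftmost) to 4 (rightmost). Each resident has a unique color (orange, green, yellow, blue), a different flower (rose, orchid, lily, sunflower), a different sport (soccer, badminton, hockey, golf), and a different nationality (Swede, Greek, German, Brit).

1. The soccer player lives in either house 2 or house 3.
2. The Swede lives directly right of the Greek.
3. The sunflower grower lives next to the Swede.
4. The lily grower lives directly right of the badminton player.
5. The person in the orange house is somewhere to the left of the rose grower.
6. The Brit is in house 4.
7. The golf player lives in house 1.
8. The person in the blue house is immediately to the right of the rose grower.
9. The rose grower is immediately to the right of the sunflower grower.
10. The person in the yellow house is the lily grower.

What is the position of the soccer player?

Clue 6: the Brit is in house 4.
Clue 7 places the golf player in house 1.
So house 4 gets hockey for sport.
The person in the blue house is narrowed to house 3 or 4; consider each.
Placing it in house 4 leads to a contradiction, so it's in house 3.
From clue 8, the rose grower must be in house 2.
Clue 9 places the sunflower grower in house 1.
Clue 3: the Swede is in house 2.
By clue 5, the person in the orange house is in house 1.
Clue 10 places the lily grower in house 4.
House 2's color must be green (nothing else left).
House 4 color: only yellow fits.
So house 3 gets orchid for flower.
House 1's nationality must be Greek (nothing else left).
That leaves German as the nationality for house 3.
From clue 4, the badminton player must be in house 3.
House 2's sport must be soccer (nothing else left).
So: house 1 = orange/sunflower/golf/Greek, house 2 = green/rose/soccer/Swede, house 3 = blue/orchid/badminton/German, house 4 = yellow/lily/hockey/Brit.

2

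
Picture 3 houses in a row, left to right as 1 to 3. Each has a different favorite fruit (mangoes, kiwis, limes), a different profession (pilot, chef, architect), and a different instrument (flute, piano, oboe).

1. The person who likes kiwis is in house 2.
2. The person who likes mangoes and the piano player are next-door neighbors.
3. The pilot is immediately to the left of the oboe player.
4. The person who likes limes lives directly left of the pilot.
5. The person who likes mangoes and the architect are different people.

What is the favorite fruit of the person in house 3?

mangoes

The person who likes kiwis is in house 2 (clue 1).
From clue 4, the person who likes limes must be in house 1.
Clue 4 places the pilot in house 2.
The only favorite fruit still possible for house 3 is mangoes.
By clue 2, the piano player is in house 2.
By clue 3, the oboe player is in house 3.
By clue 5, the architect is in house 1.
That leaves chef as the profession for house 3.
So house 1 gets flute for instrument.
So: house 1 = limes/architect/flute, house 2 = kiwis/pilot/piano, house 3 = mangoes/chef/oboe.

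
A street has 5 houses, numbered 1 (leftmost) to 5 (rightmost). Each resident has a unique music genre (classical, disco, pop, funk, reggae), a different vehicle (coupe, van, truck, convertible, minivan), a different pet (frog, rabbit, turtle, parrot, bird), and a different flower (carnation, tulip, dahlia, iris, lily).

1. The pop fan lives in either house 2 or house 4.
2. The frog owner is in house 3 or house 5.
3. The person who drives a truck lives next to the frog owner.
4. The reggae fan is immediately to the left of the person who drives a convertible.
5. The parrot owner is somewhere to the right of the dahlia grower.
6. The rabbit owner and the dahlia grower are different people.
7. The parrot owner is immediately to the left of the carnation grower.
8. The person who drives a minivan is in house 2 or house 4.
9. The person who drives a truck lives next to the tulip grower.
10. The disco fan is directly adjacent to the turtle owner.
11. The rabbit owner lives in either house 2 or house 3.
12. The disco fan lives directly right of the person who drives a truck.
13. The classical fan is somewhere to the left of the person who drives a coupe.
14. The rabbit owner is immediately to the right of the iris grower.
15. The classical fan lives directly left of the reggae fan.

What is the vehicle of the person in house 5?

The only vehicle still possible for house 1 is van.
That leaves bird as the pet for house 1.
That leaves frog as the pet for house 5.
Clue 3 places the person who drives a truck in house 4.
Clue 12: the disco fan is in house 5.
House 2 vehicle: only minivan fits.
By clue 10, the turtle owner is in house 4.
The classical fan is narrowed to house 1 or 3; consider each.
Placing it in house 3 leads to a contradiction, so it's in house 1.
Clue 15 places the reggae fan in house 2.
So house 3 gets funk for music genre.
The only music genre still possible for house 4 is pop.
Clue 4: the person who drives a convertible is in house 3.
So house 5 gets coupe for vehicle.
The parrot owner is narrowed to house 2 or 3; consider each.
Placing it in house 3 leads to a contradiction, so it's in house 2.
Clue 5: the dahlia grower is in house 1.
By clue 7, the carnation grower is in house 3.
House 3 pet: only rabbit fits.
That leaves iris as the flower for house 2.
That leaves lily as the flower for house 4.
House 5's flower must be tulip (nothing else left).
So: house 1 = classical/van/bird/dahlia, house 2 = reggae/minivan/parrot/iris, house 3 = funk/convertible/rabbit/carnation, house 4 = pop/truck/turtle/lily, house 5 = disco/coupe/frog/tulip.

coupe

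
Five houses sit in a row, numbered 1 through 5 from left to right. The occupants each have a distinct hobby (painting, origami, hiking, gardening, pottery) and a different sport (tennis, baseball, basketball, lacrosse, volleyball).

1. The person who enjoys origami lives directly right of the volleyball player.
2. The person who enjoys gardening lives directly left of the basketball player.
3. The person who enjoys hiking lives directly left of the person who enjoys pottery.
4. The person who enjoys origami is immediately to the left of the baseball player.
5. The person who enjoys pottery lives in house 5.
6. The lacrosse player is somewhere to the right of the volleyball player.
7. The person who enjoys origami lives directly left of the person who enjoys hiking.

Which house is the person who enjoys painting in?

1

Clue 5: the person who enjoys pottery is in house 5.
Clue 3 places the person who enjoys hiking in house 4.
From clue 7, the person who enjoys origami must be in house 3.
Clue 1: the volleyball player is in house 2.
Clue 4 places the baseball player in house 4.
House 1's sport must be tennis (nothing else left).
The only sport still possible for house 5 is lacrosse.
From clue 2, the person who enjoys gardening must be in house 2.
That leaves painting as the hobby for house 1.
The only sport still possible for house 3 is basketball.
So: house 1 = painting/tennis, house 2 = gardening/volleyball, house 3 = origami/basketball, house 4 = hiking/baseball, house 5 = pottery/lacrosse.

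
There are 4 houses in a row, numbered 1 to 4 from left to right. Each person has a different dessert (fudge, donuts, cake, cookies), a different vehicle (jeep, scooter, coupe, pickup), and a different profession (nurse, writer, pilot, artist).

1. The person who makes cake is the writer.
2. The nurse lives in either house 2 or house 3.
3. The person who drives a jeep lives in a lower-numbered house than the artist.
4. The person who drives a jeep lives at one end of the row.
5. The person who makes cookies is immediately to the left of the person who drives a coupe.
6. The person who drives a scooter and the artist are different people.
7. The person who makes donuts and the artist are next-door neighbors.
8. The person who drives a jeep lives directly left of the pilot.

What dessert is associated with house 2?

cookies

From clue 4, the person who drives a jeep must be in house 1.
From clue 8, the pilot must be in house 2.
The only profession still possible for house 1 is writer.
House 4 profession: only artist fits.
From clue 1, the person who makes cake must be in house 1.
From clue 7, the person who makes donuts must be in house 3.
The only dessert still possible for house 2 is cookies.
The only dessert still possible for house 4 is fudge.
So house 3 gets nurse for profession.
From clue 5, the person who drives a coupe must be in house 3.
The only vehicle still possible for house 4 is pickup.
House 2 vehicle: only scooter fits.
So: house 1 = cake/jeep/writer, house 2 = cookies/scooter/pilot, house 3 = donuts/coupe/nurse, house 4 = fudge/pickup/artist.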